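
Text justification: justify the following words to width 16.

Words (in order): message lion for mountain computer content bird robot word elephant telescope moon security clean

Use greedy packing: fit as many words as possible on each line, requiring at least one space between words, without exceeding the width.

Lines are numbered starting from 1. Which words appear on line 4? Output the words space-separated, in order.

Answer: bird robot word

Derivation:
Line 1: ['message', 'lion', 'for'] (min_width=16, slack=0)
Line 2: ['mountain'] (min_width=8, slack=8)
Line 3: ['computer', 'content'] (min_width=16, slack=0)
Line 4: ['bird', 'robot', 'word'] (min_width=15, slack=1)
Line 5: ['elephant'] (min_width=8, slack=8)
Line 6: ['telescope', 'moon'] (min_width=14, slack=2)
Line 7: ['security', 'clean'] (min_width=14, slack=2)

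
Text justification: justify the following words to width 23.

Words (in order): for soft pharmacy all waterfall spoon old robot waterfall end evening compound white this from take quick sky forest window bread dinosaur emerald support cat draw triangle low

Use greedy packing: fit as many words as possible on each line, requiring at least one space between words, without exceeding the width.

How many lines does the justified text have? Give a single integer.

Answer: 9

Derivation:
Line 1: ['for', 'soft', 'pharmacy', 'all'] (min_width=21, slack=2)
Line 2: ['waterfall', 'spoon', 'old'] (min_width=19, slack=4)
Line 3: ['robot', 'waterfall', 'end'] (min_width=19, slack=4)
Line 4: ['evening', 'compound', 'white'] (min_width=22, slack=1)
Line 5: ['this', 'from', 'take', 'quick'] (min_width=20, slack=3)
Line 6: ['sky', 'forest', 'window', 'bread'] (min_width=23, slack=0)
Line 7: ['dinosaur', 'emerald'] (min_width=16, slack=7)
Line 8: ['support', 'cat', 'draw'] (min_width=16, slack=7)
Line 9: ['triangle', 'low'] (min_width=12, slack=11)
Total lines: 9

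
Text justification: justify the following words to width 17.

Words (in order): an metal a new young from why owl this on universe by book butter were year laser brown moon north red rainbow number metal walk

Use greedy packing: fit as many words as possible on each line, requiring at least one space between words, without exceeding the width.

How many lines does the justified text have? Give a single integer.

Answer: 8

Derivation:
Line 1: ['an', 'metal', 'a', 'new'] (min_width=14, slack=3)
Line 2: ['young', 'from', 'why'] (min_width=14, slack=3)
Line 3: ['owl', 'this', 'on'] (min_width=11, slack=6)
Line 4: ['universe', 'by', 'book'] (min_width=16, slack=1)
Line 5: ['butter', 'were', 'year'] (min_width=16, slack=1)
Line 6: ['laser', 'brown', 'moon'] (min_width=16, slack=1)
Line 7: ['north', 'red', 'rainbow'] (min_width=17, slack=0)
Line 8: ['number', 'metal', 'walk'] (min_width=17, slack=0)
Total lines: 8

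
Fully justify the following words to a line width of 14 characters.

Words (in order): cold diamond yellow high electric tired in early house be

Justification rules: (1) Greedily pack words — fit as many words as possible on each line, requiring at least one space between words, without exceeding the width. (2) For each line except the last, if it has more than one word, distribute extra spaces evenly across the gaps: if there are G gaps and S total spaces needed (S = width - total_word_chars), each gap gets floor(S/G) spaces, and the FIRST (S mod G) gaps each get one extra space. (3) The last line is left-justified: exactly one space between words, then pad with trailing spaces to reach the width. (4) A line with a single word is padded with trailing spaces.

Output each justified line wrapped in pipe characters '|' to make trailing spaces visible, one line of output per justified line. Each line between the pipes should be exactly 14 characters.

Line 1: ['cold', 'diamond'] (min_width=12, slack=2)
Line 2: ['yellow', 'high'] (min_width=11, slack=3)
Line 3: ['electric', 'tired'] (min_width=14, slack=0)
Line 4: ['in', 'early', 'house'] (min_width=14, slack=0)
Line 5: ['be'] (min_width=2, slack=12)

Answer: |cold   diamond|
|yellow    high|
|electric tired|
|in early house|
|be            |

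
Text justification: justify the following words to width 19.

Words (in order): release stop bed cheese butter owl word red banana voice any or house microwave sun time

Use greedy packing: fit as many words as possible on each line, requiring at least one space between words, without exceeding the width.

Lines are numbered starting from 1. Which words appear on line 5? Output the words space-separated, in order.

Line 1: ['release', 'stop', 'bed'] (min_width=16, slack=3)
Line 2: ['cheese', 'butter', 'owl'] (min_width=17, slack=2)
Line 3: ['word', 'red', 'banana'] (min_width=15, slack=4)
Line 4: ['voice', 'any', 'or', 'house'] (min_width=18, slack=1)
Line 5: ['microwave', 'sun', 'time'] (min_width=18, slack=1)

Answer: microwave sun time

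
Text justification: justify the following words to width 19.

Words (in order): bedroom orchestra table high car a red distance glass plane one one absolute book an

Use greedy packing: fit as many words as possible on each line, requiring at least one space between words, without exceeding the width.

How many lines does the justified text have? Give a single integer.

Answer: 5

Derivation:
Line 1: ['bedroom', 'orchestra'] (min_width=17, slack=2)
Line 2: ['table', 'high', 'car', 'a'] (min_width=16, slack=3)
Line 3: ['red', 'distance', 'glass'] (min_width=18, slack=1)
Line 4: ['plane', 'one', 'one'] (min_width=13, slack=6)
Line 5: ['absolute', 'book', 'an'] (min_width=16, slack=3)
Total lines: 5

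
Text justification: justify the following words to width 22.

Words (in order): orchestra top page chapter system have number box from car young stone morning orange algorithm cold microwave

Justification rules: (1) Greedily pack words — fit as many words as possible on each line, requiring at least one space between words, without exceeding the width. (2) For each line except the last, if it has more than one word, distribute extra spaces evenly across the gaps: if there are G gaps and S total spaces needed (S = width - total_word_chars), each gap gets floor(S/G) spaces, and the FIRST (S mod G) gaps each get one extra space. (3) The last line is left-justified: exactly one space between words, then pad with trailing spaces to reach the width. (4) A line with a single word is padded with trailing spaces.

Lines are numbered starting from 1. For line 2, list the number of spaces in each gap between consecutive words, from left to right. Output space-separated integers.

Answer: 3 2

Derivation:
Line 1: ['orchestra', 'top', 'page'] (min_width=18, slack=4)
Line 2: ['chapter', 'system', 'have'] (min_width=19, slack=3)
Line 3: ['number', 'box', 'from', 'car'] (min_width=19, slack=3)
Line 4: ['young', 'stone', 'morning'] (min_width=19, slack=3)
Line 5: ['orange', 'algorithm', 'cold'] (min_width=21, slack=1)
Line 6: ['microwave'] (min_width=9, slack=13)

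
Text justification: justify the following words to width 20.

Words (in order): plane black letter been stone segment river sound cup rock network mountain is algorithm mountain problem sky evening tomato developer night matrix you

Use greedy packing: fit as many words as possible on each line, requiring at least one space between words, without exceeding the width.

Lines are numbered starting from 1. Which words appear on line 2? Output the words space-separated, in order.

Line 1: ['plane', 'black', 'letter'] (min_width=18, slack=2)
Line 2: ['been', 'stone', 'segment'] (min_width=18, slack=2)
Line 3: ['river', 'sound', 'cup', 'rock'] (min_width=20, slack=0)
Line 4: ['network', 'mountain', 'is'] (min_width=19, slack=1)
Line 5: ['algorithm', 'mountain'] (min_width=18, slack=2)
Line 6: ['problem', 'sky', 'evening'] (min_width=19, slack=1)
Line 7: ['tomato', 'developer'] (min_width=16, slack=4)
Line 8: ['night', 'matrix', 'you'] (min_width=16, slack=4)

Answer: been stone segment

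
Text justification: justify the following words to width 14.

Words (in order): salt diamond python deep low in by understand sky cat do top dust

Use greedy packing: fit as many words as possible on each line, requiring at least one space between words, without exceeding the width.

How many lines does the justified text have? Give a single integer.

Line 1: ['salt', 'diamond'] (min_width=12, slack=2)
Line 2: ['python', 'deep'] (min_width=11, slack=3)
Line 3: ['low', 'in', 'by'] (min_width=9, slack=5)
Line 4: ['understand', 'sky'] (min_width=14, slack=0)
Line 5: ['cat', 'do', 'top'] (min_width=10, slack=4)
Line 6: ['dust'] (min_width=4, slack=10)
Total lines: 6

Answer: 6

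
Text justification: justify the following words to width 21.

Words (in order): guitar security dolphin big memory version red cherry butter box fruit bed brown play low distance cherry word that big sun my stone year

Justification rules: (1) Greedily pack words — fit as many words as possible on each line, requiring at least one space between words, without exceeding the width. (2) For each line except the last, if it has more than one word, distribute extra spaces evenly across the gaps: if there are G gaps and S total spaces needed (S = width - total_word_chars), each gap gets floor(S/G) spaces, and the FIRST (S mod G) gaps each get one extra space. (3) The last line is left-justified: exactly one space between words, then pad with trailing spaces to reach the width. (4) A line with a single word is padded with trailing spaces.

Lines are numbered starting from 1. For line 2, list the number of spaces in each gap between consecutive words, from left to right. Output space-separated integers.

Line 1: ['guitar', 'security'] (min_width=15, slack=6)
Line 2: ['dolphin', 'big', 'memory'] (min_width=18, slack=3)
Line 3: ['version', 'red', 'cherry'] (min_width=18, slack=3)
Line 4: ['butter', 'box', 'fruit', 'bed'] (min_width=20, slack=1)
Line 5: ['brown', 'play', 'low'] (min_width=14, slack=7)
Line 6: ['distance', 'cherry', 'word'] (min_width=20, slack=1)
Line 7: ['that', 'big', 'sun', 'my', 'stone'] (min_width=21, slack=0)
Line 8: ['year'] (min_width=4, slack=17)

Answer: 3 2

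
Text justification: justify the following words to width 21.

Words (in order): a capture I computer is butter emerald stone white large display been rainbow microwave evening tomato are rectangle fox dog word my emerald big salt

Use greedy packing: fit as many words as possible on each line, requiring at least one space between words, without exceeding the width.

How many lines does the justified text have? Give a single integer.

Line 1: ['a', 'capture', 'I', 'computer'] (min_width=20, slack=1)
Line 2: ['is', 'butter', 'emerald'] (min_width=17, slack=4)
Line 3: ['stone', 'white', 'large'] (min_width=17, slack=4)
Line 4: ['display', 'been', 'rainbow'] (min_width=20, slack=1)
Line 5: ['microwave', 'evening'] (min_width=17, slack=4)
Line 6: ['tomato', 'are', 'rectangle'] (min_width=20, slack=1)
Line 7: ['fox', 'dog', 'word', 'my'] (min_width=15, slack=6)
Line 8: ['emerald', 'big', 'salt'] (min_width=16, slack=5)
Total lines: 8

Answer: 8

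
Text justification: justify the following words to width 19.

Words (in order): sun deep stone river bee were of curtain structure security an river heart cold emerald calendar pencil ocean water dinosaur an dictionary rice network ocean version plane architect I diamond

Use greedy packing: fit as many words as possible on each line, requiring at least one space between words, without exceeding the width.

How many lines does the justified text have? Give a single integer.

Answer: 12

Derivation:
Line 1: ['sun', 'deep', 'stone'] (min_width=14, slack=5)
Line 2: ['river', 'bee', 'were', 'of'] (min_width=17, slack=2)
Line 3: ['curtain', 'structure'] (min_width=17, slack=2)
Line 4: ['security', 'an', 'river'] (min_width=17, slack=2)
Line 5: ['heart', 'cold', 'emerald'] (min_width=18, slack=1)
Line 6: ['calendar', 'pencil'] (min_width=15, slack=4)
Line 7: ['ocean', 'water'] (min_width=11, slack=8)
Line 8: ['dinosaur', 'an'] (min_width=11, slack=8)
Line 9: ['dictionary', 'rice'] (min_width=15, slack=4)
Line 10: ['network', 'ocean'] (min_width=13, slack=6)
Line 11: ['version', 'plane'] (min_width=13, slack=6)
Line 12: ['architect', 'I', 'diamond'] (min_width=19, slack=0)
Total lines: 12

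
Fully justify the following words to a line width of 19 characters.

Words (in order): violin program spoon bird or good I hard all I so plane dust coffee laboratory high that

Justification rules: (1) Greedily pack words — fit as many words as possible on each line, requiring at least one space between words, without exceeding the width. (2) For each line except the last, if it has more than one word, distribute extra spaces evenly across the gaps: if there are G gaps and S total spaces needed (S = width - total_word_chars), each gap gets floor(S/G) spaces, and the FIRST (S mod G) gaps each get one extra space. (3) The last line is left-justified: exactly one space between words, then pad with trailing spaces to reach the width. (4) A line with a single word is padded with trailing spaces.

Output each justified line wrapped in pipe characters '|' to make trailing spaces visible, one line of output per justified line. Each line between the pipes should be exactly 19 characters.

Answer: |violin      program|
|spoon  bird or good|
|I  hard  all  I  so|
|plane  dust  coffee|
|laboratory     high|
|that               |

Derivation:
Line 1: ['violin', 'program'] (min_width=14, slack=5)
Line 2: ['spoon', 'bird', 'or', 'good'] (min_width=18, slack=1)
Line 3: ['I', 'hard', 'all', 'I', 'so'] (min_width=15, slack=4)
Line 4: ['plane', 'dust', 'coffee'] (min_width=17, slack=2)
Line 5: ['laboratory', 'high'] (min_width=15, slack=4)
Line 6: ['that'] (min_width=4, slack=15)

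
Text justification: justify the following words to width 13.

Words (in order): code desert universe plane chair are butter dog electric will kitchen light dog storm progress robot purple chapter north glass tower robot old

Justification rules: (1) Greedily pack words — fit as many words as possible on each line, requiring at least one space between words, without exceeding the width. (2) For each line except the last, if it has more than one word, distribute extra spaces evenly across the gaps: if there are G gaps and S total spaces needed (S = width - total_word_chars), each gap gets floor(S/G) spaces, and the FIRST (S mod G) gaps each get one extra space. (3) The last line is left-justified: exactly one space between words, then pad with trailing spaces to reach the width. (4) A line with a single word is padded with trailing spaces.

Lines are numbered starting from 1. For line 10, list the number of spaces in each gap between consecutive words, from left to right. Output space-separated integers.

Answer: 2

Derivation:
Line 1: ['code', 'desert'] (min_width=11, slack=2)
Line 2: ['universe'] (min_width=8, slack=5)
Line 3: ['plane', 'chair'] (min_width=11, slack=2)
Line 4: ['are', 'butter'] (min_width=10, slack=3)
Line 5: ['dog', 'electric'] (min_width=12, slack=1)
Line 6: ['will', 'kitchen'] (min_width=12, slack=1)
Line 7: ['light', 'dog'] (min_width=9, slack=4)
Line 8: ['storm'] (min_width=5, slack=8)
Line 9: ['progress'] (min_width=8, slack=5)
Line 10: ['robot', 'purple'] (min_width=12, slack=1)
Line 11: ['chapter', 'north'] (min_width=13, slack=0)
Line 12: ['glass', 'tower'] (min_width=11, slack=2)
Line 13: ['robot', 'old'] (min_width=9, slack=4)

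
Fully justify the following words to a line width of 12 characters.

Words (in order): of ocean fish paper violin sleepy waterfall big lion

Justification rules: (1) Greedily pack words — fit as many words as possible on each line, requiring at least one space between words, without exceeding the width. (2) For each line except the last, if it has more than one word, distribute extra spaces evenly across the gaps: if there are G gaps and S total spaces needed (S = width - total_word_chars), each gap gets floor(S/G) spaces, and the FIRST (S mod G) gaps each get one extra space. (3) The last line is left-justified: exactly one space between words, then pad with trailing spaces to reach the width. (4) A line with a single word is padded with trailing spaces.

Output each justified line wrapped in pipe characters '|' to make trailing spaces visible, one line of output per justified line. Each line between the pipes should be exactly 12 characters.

Line 1: ['of', 'ocean'] (min_width=8, slack=4)
Line 2: ['fish', 'paper'] (min_width=10, slack=2)
Line 3: ['violin'] (min_width=6, slack=6)
Line 4: ['sleepy'] (min_width=6, slack=6)
Line 5: ['waterfall'] (min_width=9, slack=3)
Line 6: ['big', 'lion'] (min_width=8, slack=4)

Answer: |of     ocean|
|fish   paper|
|violin      |
|sleepy      |
|waterfall   |
|big lion    |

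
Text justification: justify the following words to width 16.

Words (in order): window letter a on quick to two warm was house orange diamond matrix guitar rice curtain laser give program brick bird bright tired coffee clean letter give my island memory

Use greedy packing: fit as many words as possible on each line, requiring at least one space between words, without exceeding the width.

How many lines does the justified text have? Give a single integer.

Answer: 13

Derivation:
Line 1: ['window', 'letter', 'a'] (min_width=15, slack=1)
Line 2: ['on', 'quick', 'to', 'two'] (min_width=15, slack=1)
Line 3: ['warm', 'was', 'house'] (min_width=14, slack=2)
Line 4: ['orange', 'diamond'] (min_width=14, slack=2)
Line 5: ['matrix', 'guitar'] (min_width=13, slack=3)
Line 6: ['rice', 'curtain'] (min_width=12, slack=4)
Line 7: ['laser', 'give'] (min_width=10, slack=6)
Line 8: ['program', 'brick'] (min_width=13, slack=3)
Line 9: ['bird', 'bright'] (min_width=11, slack=5)
Line 10: ['tired', 'coffee'] (min_width=12, slack=4)
Line 11: ['clean', 'letter'] (min_width=12, slack=4)
Line 12: ['give', 'my', 'island'] (min_width=14, slack=2)
Line 13: ['memory'] (min_width=6, slack=10)
Total lines: 13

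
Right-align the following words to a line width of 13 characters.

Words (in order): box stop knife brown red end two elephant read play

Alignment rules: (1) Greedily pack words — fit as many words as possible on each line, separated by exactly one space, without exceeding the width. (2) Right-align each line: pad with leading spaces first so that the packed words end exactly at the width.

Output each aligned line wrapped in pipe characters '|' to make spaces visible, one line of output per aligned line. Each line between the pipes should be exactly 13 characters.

Answer: |     box stop|
|  knife brown|
|  red end two|
|elephant read|
|         play|

Derivation:
Line 1: ['box', 'stop'] (min_width=8, slack=5)
Line 2: ['knife', 'brown'] (min_width=11, slack=2)
Line 3: ['red', 'end', 'two'] (min_width=11, slack=2)
Line 4: ['elephant', 'read'] (min_width=13, slack=0)
Line 5: ['play'] (min_width=4, slack=9)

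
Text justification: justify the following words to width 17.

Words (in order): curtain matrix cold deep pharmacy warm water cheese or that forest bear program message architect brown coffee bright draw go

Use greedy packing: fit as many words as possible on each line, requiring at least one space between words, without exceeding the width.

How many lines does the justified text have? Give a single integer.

Answer: 9

Derivation:
Line 1: ['curtain', 'matrix'] (min_width=14, slack=3)
Line 2: ['cold', 'deep'] (min_width=9, slack=8)
Line 3: ['pharmacy', 'warm'] (min_width=13, slack=4)
Line 4: ['water', 'cheese', 'or'] (min_width=15, slack=2)
Line 5: ['that', 'forest', 'bear'] (min_width=16, slack=1)
Line 6: ['program', 'message'] (min_width=15, slack=2)
Line 7: ['architect', 'brown'] (min_width=15, slack=2)
Line 8: ['coffee', 'bright'] (min_width=13, slack=4)
Line 9: ['draw', 'go'] (min_width=7, slack=10)
Total lines: 9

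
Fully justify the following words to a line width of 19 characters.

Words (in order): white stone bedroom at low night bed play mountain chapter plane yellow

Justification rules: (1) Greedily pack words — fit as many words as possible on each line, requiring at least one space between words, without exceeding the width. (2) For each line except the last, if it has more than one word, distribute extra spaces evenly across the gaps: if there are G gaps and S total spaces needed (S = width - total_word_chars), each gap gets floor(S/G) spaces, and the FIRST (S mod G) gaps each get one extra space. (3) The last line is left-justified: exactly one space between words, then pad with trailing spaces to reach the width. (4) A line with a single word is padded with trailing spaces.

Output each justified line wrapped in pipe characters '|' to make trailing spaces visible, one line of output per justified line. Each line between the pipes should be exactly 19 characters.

Answer: |white stone bedroom|
|at  low  night  bed|
|play       mountain|
|chapter       plane|
|yellow             |

Derivation:
Line 1: ['white', 'stone', 'bedroom'] (min_width=19, slack=0)
Line 2: ['at', 'low', 'night', 'bed'] (min_width=16, slack=3)
Line 3: ['play', 'mountain'] (min_width=13, slack=6)
Line 4: ['chapter', 'plane'] (min_width=13, slack=6)
Line 5: ['yellow'] (min_width=6, slack=13)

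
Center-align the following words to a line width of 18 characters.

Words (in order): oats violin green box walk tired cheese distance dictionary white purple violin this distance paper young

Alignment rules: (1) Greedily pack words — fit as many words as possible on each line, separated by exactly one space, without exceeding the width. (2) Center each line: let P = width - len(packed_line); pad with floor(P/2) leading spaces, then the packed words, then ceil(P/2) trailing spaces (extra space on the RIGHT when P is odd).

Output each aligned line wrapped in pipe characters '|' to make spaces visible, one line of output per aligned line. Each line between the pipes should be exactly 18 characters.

Line 1: ['oats', 'violin', 'green'] (min_width=17, slack=1)
Line 2: ['box', 'walk', 'tired'] (min_width=14, slack=4)
Line 3: ['cheese', 'distance'] (min_width=15, slack=3)
Line 4: ['dictionary', 'white'] (min_width=16, slack=2)
Line 5: ['purple', 'violin', 'this'] (min_width=18, slack=0)
Line 6: ['distance', 'paper'] (min_width=14, slack=4)
Line 7: ['young'] (min_width=5, slack=13)

Answer: |oats violin green |
|  box walk tired  |
| cheese distance  |
| dictionary white |
|purple violin this|
|  distance paper  |
|      young       |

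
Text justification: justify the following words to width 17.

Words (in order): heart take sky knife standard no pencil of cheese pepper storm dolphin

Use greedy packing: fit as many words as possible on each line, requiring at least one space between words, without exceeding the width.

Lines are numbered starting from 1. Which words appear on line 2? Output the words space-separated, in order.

Line 1: ['heart', 'take', 'sky'] (min_width=14, slack=3)
Line 2: ['knife', 'standard', 'no'] (min_width=17, slack=0)
Line 3: ['pencil', 'of', 'cheese'] (min_width=16, slack=1)
Line 4: ['pepper', 'storm'] (min_width=12, slack=5)
Line 5: ['dolphin'] (min_width=7, slack=10)

Answer: knife standard no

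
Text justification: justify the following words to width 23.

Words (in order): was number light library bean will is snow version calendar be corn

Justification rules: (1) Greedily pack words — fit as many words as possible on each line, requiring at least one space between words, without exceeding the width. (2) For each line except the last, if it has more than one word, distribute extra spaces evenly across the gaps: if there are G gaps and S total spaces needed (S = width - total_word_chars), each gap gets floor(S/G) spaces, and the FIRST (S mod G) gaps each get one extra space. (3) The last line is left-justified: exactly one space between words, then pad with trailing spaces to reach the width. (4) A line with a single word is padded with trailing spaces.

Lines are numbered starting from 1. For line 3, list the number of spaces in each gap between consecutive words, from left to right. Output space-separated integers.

Answer: 2 2

Derivation:
Line 1: ['was', 'number', 'light'] (min_width=16, slack=7)
Line 2: ['library', 'bean', 'will', 'is'] (min_width=20, slack=3)
Line 3: ['snow', 'version', 'calendar'] (min_width=21, slack=2)
Line 4: ['be', 'corn'] (min_width=7, slack=16)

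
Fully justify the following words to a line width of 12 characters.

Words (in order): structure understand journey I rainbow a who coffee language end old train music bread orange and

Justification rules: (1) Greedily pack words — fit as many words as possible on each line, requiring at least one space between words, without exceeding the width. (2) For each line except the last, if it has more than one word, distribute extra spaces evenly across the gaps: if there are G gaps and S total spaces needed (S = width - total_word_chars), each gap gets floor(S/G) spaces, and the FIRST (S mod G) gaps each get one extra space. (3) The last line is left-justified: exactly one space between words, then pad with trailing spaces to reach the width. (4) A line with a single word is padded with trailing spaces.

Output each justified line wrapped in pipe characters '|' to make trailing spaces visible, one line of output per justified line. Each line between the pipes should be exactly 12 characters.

Line 1: ['structure'] (min_width=9, slack=3)
Line 2: ['understand'] (min_width=10, slack=2)
Line 3: ['journey', 'I'] (min_width=9, slack=3)
Line 4: ['rainbow', 'a'] (min_width=9, slack=3)
Line 5: ['who', 'coffee'] (min_width=10, slack=2)
Line 6: ['language', 'end'] (min_width=12, slack=0)
Line 7: ['old', 'train'] (min_width=9, slack=3)
Line 8: ['music', 'bread'] (min_width=11, slack=1)
Line 9: ['orange', 'and'] (min_width=10, slack=2)

Answer: |structure   |
|understand  |
|journey    I|
|rainbow    a|
|who   coffee|
|language end|
|old    train|
|music  bread|
|orange and  |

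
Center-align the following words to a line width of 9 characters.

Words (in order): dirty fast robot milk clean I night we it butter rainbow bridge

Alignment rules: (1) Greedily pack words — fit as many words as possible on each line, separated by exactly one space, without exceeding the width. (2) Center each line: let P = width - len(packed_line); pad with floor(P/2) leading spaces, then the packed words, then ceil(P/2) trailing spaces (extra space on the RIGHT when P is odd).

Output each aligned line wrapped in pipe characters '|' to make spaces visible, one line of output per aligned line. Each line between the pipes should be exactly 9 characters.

Answer: |  dirty  |
|  fast   |
|  robot  |
|  milk   |
| clean I |
|night we |
|it butter|
| rainbow |
| bridge  |

Derivation:
Line 1: ['dirty'] (min_width=5, slack=4)
Line 2: ['fast'] (min_width=4, slack=5)
Line 3: ['robot'] (min_width=5, slack=4)
Line 4: ['milk'] (min_width=4, slack=5)
Line 5: ['clean', 'I'] (min_width=7, slack=2)
Line 6: ['night', 'we'] (min_width=8, slack=1)
Line 7: ['it', 'butter'] (min_width=9, slack=0)
Line 8: ['rainbow'] (min_width=7, slack=2)
Line 9: ['bridge'] (min_width=6, slack=3)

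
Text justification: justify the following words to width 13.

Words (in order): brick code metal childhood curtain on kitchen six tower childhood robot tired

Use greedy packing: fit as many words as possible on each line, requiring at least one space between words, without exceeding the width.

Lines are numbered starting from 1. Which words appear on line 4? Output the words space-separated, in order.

Answer: curtain on

Derivation:
Line 1: ['brick', 'code'] (min_width=10, slack=3)
Line 2: ['metal'] (min_width=5, slack=8)
Line 3: ['childhood'] (min_width=9, slack=4)
Line 4: ['curtain', 'on'] (min_width=10, slack=3)
Line 5: ['kitchen', 'six'] (min_width=11, slack=2)
Line 6: ['tower'] (min_width=5, slack=8)
Line 7: ['childhood'] (min_width=9, slack=4)
Line 8: ['robot', 'tired'] (min_width=11, slack=2)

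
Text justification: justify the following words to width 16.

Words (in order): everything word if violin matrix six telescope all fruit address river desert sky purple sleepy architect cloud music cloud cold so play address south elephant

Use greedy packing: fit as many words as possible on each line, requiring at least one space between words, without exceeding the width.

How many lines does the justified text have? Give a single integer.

Answer: 11

Derivation:
Line 1: ['everything', 'word'] (min_width=15, slack=1)
Line 2: ['if', 'violin', 'matrix'] (min_width=16, slack=0)
Line 3: ['six', 'telescope'] (min_width=13, slack=3)
Line 4: ['all', 'fruit'] (min_width=9, slack=7)
Line 5: ['address', 'river'] (min_width=13, slack=3)
Line 6: ['desert', 'sky'] (min_width=10, slack=6)
Line 7: ['purple', 'sleepy'] (min_width=13, slack=3)
Line 8: ['architect', 'cloud'] (min_width=15, slack=1)
Line 9: ['music', 'cloud', 'cold'] (min_width=16, slack=0)
Line 10: ['so', 'play', 'address'] (min_width=15, slack=1)
Line 11: ['south', 'elephant'] (min_width=14, slack=2)
Total lines: 11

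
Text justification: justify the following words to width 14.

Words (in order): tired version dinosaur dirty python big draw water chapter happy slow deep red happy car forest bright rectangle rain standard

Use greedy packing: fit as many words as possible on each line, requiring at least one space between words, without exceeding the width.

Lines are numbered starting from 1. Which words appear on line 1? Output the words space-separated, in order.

Line 1: ['tired', 'version'] (min_width=13, slack=1)
Line 2: ['dinosaur', 'dirty'] (min_width=14, slack=0)
Line 3: ['python', 'big'] (min_width=10, slack=4)
Line 4: ['draw', 'water'] (min_width=10, slack=4)
Line 5: ['chapter', 'happy'] (min_width=13, slack=1)
Line 6: ['slow', 'deep', 'red'] (min_width=13, slack=1)
Line 7: ['happy', 'car'] (min_width=9, slack=5)
Line 8: ['forest', 'bright'] (min_width=13, slack=1)
Line 9: ['rectangle', 'rain'] (min_width=14, slack=0)
Line 10: ['standard'] (min_width=8, slack=6)

Answer: tired version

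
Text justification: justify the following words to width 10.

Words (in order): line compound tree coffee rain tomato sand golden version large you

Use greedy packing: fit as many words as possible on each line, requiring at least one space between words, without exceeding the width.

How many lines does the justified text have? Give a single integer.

Answer: 10

Derivation:
Line 1: ['line'] (min_width=4, slack=6)
Line 2: ['compound'] (min_width=8, slack=2)
Line 3: ['tree'] (min_width=4, slack=6)
Line 4: ['coffee'] (min_width=6, slack=4)
Line 5: ['rain'] (min_width=4, slack=6)
Line 6: ['tomato'] (min_width=6, slack=4)
Line 7: ['sand'] (min_width=4, slack=6)
Line 8: ['golden'] (min_width=6, slack=4)
Line 9: ['version'] (min_width=7, slack=3)
Line 10: ['large', 'you'] (min_width=9, slack=1)
Total lines: 10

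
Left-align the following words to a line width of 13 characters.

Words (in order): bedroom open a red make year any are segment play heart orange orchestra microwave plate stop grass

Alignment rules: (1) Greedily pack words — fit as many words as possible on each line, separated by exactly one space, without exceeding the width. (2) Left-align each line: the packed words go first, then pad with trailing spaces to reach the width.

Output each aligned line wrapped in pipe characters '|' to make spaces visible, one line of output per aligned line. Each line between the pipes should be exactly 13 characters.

Line 1: ['bedroom', 'open'] (min_width=12, slack=1)
Line 2: ['a', 'red', 'make'] (min_width=10, slack=3)
Line 3: ['year', 'any', 'are'] (min_width=12, slack=1)
Line 4: ['segment', 'play'] (min_width=12, slack=1)
Line 5: ['heart', 'orange'] (min_width=12, slack=1)
Line 6: ['orchestra'] (min_width=9, slack=4)
Line 7: ['microwave'] (min_width=9, slack=4)
Line 8: ['plate', 'stop'] (min_width=10, slack=3)
Line 9: ['grass'] (min_width=5, slack=8)

Answer: |bedroom open |
|a red make   |
|year any are |
|segment play |
|heart orange |
|orchestra    |
|microwave    |
|plate stop   |
|grass        |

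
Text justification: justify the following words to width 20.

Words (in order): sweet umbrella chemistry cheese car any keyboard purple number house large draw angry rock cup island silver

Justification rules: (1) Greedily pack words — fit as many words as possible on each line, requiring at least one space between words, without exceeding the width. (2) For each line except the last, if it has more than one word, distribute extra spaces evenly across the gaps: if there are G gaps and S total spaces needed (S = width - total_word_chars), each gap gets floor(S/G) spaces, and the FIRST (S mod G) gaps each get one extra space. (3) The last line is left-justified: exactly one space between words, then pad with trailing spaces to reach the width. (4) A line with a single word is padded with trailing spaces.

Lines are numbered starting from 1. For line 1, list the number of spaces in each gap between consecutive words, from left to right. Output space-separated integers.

Line 1: ['sweet', 'umbrella'] (min_width=14, slack=6)
Line 2: ['chemistry', 'cheese', 'car'] (min_width=20, slack=0)
Line 3: ['any', 'keyboard', 'purple'] (min_width=19, slack=1)
Line 4: ['number', 'house', 'large'] (min_width=18, slack=2)
Line 5: ['draw', 'angry', 'rock', 'cup'] (min_width=19, slack=1)
Line 6: ['island', 'silver'] (min_width=13, slack=7)

Answer: 7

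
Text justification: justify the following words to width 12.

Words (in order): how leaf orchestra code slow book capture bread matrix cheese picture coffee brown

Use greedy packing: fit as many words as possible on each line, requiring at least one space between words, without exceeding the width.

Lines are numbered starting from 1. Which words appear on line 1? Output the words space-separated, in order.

Answer: how leaf

Derivation:
Line 1: ['how', 'leaf'] (min_width=8, slack=4)
Line 2: ['orchestra'] (min_width=9, slack=3)
Line 3: ['code', 'slow'] (min_width=9, slack=3)
Line 4: ['book', 'capture'] (min_width=12, slack=0)
Line 5: ['bread', 'matrix'] (min_width=12, slack=0)
Line 6: ['cheese'] (min_width=6, slack=6)
Line 7: ['picture'] (min_width=7, slack=5)
Line 8: ['coffee', 'brown'] (min_width=12, slack=0)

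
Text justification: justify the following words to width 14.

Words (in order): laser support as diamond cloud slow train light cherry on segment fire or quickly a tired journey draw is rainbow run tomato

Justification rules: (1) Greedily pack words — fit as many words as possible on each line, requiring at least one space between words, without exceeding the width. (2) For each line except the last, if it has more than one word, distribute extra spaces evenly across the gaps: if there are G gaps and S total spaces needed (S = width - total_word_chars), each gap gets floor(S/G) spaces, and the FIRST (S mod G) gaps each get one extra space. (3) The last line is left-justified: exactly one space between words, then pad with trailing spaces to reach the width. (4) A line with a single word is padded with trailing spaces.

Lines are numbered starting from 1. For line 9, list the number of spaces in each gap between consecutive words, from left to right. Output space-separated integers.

Line 1: ['laser', 'support'] (min_width=13, slack=1)
Line 2: ['as', 'diamond'] (min_width=10, slack=4)
Line 3: ['cloud', 'slow'] (min_width=10, slack=4)
Line 4: ['train', 'light'] (min_width=11, slack=3)
Line 5: ['cherry', 'on'] (min_width=9, slack=5)
Line 6: ['segment', 'fire'] (min_width=12, slack=2)
Line 7: ['or', 'quickly', 'a'] (min_width=12, slack=2)
Line 8: ['tired', 'journey'] (min_width=13, slack=1)
Line 9: ['draw', 'is'] (min_width=7, slack=7)
Line 10: ['rainbow', 'run'] (min_width=11, slack=3)
Line 11: ['tomato'] (min_width=6, slack=8)

Answer: 8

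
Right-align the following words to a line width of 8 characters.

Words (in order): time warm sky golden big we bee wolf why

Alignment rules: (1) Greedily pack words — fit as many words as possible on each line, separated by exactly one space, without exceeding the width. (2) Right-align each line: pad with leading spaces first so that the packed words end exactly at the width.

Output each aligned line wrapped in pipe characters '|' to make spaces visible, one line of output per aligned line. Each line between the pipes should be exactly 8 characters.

Answer: |    time|
|warm sky|
|  golden|
|  big we|
|bee wolf|
|     why|

Derivation:
Line 1: ['time'] (min_width=4, slack=4)
Line 2: ['warm', 'sky'] (min_width=8, slack=0)
Line 3: ['golden'] (min_width=6, slack=2)
Line 4: ['big', 'we'] (min_width=6, slack=2)
Line 5: ['bee', 'wolf'] (min_width=8, slack=0)
Line 6: ['why'] (min_width=3, slack=5)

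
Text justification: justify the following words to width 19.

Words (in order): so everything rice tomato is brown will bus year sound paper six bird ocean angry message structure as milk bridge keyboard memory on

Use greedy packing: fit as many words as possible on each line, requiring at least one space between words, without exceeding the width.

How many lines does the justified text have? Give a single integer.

Line 1: ['so', 'everything', 'rice'] (min_width=18, slack=1)
Line 2: ['tomato', 'is', 'brown'] (min_width=15, slack=4)
Line 3: ['will', 'bus', 'year', 'sound'] (min_width=19, slack=0)
Line 4: ['paper', 'six', 'bird'] (min_width=14, slack=5)
Line 5: ['ocean', 'angry', 'message'] (min_width=19, slack=0)
Line 6: ['structure', 'as', 'milk'] (min_width=17, slack=2)
Line 7: ['bridge', 'keyboard'] (min_width=15, slack=4)
Line 8: ['memory', 'on'] (min_width=9, slack=10)
Total lines: 8

Answer: 8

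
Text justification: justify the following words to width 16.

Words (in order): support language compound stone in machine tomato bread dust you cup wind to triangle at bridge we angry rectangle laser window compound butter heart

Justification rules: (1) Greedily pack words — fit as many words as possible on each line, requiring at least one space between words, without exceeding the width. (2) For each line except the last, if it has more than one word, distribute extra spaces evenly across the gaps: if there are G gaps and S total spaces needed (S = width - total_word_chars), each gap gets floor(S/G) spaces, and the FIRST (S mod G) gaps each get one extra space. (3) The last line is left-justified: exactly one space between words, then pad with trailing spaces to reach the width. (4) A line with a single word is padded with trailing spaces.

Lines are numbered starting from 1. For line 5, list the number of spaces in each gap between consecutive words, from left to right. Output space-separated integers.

Answer: 3 3

Derivation:
Line 1: ['support', 'language'] (min_width=16, slack=0)
Line 2: ['compound', 'stone'] (min_width=14, slack=2)
Line 3: ['in', 'machine'] (min_width=10, slack=6)
Line 4: ['tomato', 'bread'] (min_width=12, slack=4)
Line 5: ['dust', 'you', 'cup'] (min_width=12, slack=4)
Line 6: ['wind', 'to', 'triangle'] (min_width=16, slack=0)
Line 7: ['at', 'bridge', 'we'] (min_width=12, slack=4)
Line 8: ['angry', 'rectangle'] (min_width=15, slack=1)
Line 9: ['laser', 'window'] (min_width=12, slack=4)
Line 10: ['compound', 'butter'] (min_width=15, slack=1)
Line 11: ['heart'] (min_width=5, slack=11)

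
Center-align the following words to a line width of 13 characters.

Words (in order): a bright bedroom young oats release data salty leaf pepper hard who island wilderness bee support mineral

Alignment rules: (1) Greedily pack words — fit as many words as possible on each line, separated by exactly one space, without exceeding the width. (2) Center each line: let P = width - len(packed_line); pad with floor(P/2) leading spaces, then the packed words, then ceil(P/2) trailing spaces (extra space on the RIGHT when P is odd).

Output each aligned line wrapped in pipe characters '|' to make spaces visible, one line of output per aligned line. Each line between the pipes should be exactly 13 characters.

Answer: |  a bright   |
|bedroom young|
|oats release |
| data salty  |
| leaf pepper |
|  hard who   |
|   island    |
| wilderness  |
| bee support |
|   mineral   |

Derivation:
Line 1: ['a', 'bright'] (min_width=8, slack=5)
Line 2: ['bedroom', 'young'] (min_width=13, slack=0)
Line 3: ['oats', 'release'] (min_width=12, slack=1)
Line 4: ['data', 'salty'] (min_width=10, slack=3)
Line 5: ['leaf', 'pepper'] (min_width=11, slack=2)
Line 6: ['hard', 'who'] (min_width=8, slack=5)
Line 7: ['island'] (min_width=6, slack=7)
Line 8: ['wilderness'] (min_width=10, slack=3)
Line 9: ['bee', 'support'] (min_width=11, slack=2)
Line 10: ['mineral'] (min_width=7, slack=6)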